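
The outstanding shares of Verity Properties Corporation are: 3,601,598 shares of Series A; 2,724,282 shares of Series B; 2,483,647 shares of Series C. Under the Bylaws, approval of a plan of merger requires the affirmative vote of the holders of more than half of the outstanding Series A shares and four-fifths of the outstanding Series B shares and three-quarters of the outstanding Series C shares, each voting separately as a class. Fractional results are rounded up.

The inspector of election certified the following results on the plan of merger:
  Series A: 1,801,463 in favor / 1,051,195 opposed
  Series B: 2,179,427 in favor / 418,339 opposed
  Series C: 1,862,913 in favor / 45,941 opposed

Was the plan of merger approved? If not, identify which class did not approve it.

Series A: a majority of 3601598 is 1800800; 1,800,800 required, 1,801,463 in favor — approved.
Series B: 4/5 of 2724282 = 2179425.60, rounded up to 2179426; 2,179,426 required, 2,179,427 in favor — approved.
Series C: 3/4 of 2483647 = 1862735.25, rounded up to 1862736; 1,862,736 required, 1,862,913 in favor — approved.

Approved — every class gave the required vote.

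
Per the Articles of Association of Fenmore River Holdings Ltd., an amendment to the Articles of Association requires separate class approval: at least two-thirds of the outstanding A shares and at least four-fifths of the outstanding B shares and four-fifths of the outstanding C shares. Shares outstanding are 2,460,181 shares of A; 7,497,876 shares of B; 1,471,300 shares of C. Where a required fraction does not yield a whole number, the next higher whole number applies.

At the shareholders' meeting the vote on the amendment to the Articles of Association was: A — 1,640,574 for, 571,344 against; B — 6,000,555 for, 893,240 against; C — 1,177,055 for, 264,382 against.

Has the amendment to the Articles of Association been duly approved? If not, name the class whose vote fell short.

Approved — every class gave the required vote.

A: 2/3 of 2460181 = 1640120.67, rounded up to 1640121; 1,640,121 required, 1,640,574 in favor — approved.
B: 4/5 of 7497876 = 5998300.80, rounded up to 5998301; 5,998,301 required, 6,000,555 in favor — approved.
C: 4/5 of 1471300 = 1177040; 1,177,040 required, 1,177,055 in favor — approved.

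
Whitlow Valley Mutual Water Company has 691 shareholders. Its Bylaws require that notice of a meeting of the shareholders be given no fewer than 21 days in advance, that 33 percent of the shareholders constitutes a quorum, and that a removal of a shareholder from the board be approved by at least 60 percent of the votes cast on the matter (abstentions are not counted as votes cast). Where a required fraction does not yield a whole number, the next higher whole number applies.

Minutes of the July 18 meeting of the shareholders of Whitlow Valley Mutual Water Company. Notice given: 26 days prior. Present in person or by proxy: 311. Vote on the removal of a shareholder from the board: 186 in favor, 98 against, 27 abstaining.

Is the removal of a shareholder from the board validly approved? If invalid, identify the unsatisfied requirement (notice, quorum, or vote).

Valid — all requirements satisfied.

Notice: 26 days given; 21 required. Satisfied.
Quorum: 33% of 691 = 228.03, rounded up to 229; 311 present. Satisfied.
Vote: requires three-fifths of the votes cast (311 − 27 abstaining = 284); 3/5 of 284 = 170.40, rounded up to 171, so 171 needed; 186 in favor. Satisfied.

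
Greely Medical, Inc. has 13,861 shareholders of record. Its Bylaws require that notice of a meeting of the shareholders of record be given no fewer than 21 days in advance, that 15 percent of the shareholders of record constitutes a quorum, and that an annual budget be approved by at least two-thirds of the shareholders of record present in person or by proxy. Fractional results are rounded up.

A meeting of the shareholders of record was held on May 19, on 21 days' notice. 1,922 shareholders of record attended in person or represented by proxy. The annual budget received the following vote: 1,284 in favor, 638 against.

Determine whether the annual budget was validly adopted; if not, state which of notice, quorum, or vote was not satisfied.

Notice: 21 days given; 21 required. Satisfied.
Quorum: 15% of 13,861 = 2,079.15, rounded up to 2,080; 1,922 present. Not satisfied.
Vote: requires two-thirds of those present (1,922); 2/3 of 1922 = 1281.33, rounded up to 1282, so 1,282 needed; 1,284 in favor. Satisfied.

Invalid — quorum requirement not satisfied.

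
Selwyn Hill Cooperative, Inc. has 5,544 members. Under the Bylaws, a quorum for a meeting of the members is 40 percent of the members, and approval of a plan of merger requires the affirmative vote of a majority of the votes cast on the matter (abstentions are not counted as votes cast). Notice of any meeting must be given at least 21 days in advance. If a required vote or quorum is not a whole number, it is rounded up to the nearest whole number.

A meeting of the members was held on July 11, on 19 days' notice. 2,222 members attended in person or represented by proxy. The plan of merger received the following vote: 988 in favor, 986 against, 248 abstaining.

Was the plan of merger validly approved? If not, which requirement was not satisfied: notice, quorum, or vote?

Notice: 19 days given; 21 required. Not satisfied.
Quorum: 40% of 5,544 = 2,217.60, rounded up to 2,218; 2,222 present. Satisfied.
Vote: requires a majority of the votes cast (2,222 − 248 abstaining = 1,974); a majority of 1974 is 988, so 988 needed; 988 in favor. Satisfied.

Invalid — notice requirement not satisfied.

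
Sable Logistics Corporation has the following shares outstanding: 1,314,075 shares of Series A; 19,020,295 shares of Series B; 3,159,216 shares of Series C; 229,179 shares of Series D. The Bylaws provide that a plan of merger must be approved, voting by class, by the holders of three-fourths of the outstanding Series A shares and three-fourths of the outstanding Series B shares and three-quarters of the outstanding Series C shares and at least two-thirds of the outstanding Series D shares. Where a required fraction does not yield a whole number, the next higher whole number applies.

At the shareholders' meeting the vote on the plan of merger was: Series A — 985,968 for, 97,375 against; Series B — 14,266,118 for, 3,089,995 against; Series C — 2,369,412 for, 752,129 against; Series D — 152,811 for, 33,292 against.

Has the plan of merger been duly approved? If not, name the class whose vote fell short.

Approved — every class gave the required vote.

Series A: 3/4 of 1314075 = 985556.25, rounded up to 985557; 985,557 required, 985,968 in favor — approved.
Series B: 3/4 of 19020295 = 14265221.25, rounded up to 14265222; 14,265,222 required, 14,266,118 in favor — approved.
Series C: 3/4 of 3159216 = 2369412; 2,369,412 required, 2,369,412 in favor — approved.
Series D: 2/3 of 229179 = 152786; 152,786 required, 152,811 in favor — approved.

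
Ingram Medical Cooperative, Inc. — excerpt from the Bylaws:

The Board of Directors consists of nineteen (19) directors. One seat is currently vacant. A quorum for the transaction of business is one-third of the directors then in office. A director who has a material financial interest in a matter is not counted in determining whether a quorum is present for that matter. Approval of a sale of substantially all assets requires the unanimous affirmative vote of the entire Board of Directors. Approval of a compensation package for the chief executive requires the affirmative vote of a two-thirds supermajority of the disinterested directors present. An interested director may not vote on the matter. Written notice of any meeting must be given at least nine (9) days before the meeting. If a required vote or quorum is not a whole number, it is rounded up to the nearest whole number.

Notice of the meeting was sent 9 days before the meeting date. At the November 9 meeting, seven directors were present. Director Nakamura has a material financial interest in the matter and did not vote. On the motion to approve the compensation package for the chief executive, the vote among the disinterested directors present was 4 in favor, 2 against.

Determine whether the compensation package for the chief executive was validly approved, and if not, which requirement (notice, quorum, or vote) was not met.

Valid — all requirements satisfied.

Notice: 9 days given; 9 required (9 ≥ 9). Satisfied.
Quorum: 7 present, but the 1 interested director does not count, leaving 6. Quorum is 6. Satisfied.
Vote: the compensation package for the chief executive requires two-thirds of the disinterested directors present (7 − 1 = 6). 2/3 of 6 = 4, so 4 affirmative votes are needed; 4 voted in favor. Satisfied.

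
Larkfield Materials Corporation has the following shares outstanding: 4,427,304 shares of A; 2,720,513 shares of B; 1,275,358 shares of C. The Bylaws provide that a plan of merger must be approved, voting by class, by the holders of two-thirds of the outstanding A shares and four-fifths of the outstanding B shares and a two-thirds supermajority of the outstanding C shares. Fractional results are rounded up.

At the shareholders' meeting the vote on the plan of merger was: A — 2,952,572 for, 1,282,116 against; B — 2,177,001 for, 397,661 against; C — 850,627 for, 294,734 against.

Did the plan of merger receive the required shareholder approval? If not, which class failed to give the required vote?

A: 2/3 of 4427304 = 2951536; 2,951,536 required, 2,952,572 in favor — approved.
B: 4/5 of 2720513 = 2176410.40, rounded up to 2176411; 2,176,411 required, 2,177,001 in favor — approved.
C: 2/3 of 1275358 = 850238.67, rounded up to 850239; 850,239 required, 850,627 in favor — approved.

Approved — every class gave the required vote.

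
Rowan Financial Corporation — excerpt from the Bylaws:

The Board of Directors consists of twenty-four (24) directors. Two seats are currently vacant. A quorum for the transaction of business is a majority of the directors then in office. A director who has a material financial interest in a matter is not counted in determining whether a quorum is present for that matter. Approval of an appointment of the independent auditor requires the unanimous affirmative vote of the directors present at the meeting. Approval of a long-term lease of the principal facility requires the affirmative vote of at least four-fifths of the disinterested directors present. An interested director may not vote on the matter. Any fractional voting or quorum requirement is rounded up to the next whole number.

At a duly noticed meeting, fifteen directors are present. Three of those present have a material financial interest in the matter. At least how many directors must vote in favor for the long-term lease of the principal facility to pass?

10

The long-term lease of the principal facility requires four-fifths of the disinterested directors present (15 − 3 = 12).
4/5 of 12 = 9.60, rounded up to 10.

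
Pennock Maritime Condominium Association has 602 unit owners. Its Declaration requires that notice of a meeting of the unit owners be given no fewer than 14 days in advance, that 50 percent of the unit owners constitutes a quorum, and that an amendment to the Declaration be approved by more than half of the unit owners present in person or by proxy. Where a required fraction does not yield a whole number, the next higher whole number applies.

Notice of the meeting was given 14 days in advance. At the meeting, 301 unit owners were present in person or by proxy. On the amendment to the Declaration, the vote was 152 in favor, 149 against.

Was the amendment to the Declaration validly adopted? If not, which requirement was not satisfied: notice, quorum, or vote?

Valid — all requirements satisfied.

Notice: 14 days given; 14 required. Satisfied.
Quorum: 50% of 602 = 301; 301 present. Satisfied.
Vote: requires a majority of those present (301); a majority of 301 is 151, so 151 needed; 152 in favor. Satisfied.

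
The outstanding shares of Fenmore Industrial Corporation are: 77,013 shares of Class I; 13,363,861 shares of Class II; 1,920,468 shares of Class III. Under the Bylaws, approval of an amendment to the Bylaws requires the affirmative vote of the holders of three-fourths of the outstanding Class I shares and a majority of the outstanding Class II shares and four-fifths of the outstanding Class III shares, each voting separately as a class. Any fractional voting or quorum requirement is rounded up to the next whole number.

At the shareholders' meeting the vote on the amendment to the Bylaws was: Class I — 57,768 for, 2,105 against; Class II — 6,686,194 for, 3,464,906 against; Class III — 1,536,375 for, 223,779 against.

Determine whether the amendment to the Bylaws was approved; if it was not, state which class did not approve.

Class I: 3/4 of 77013 = 57759.75, rounded up to 57760; 57,760 required, 57,768 in favor — approved.
Class II: a majority of 13363861 is 6681931; 6,681,931 required, 6,686,194 in favor — approved.
Class III: 4/5 of 1920468 = 1536374.40, rounded up to 1536375; 1,536,375 required, 1,536,375 in favor — approved.

Approved — every class gave the required vote.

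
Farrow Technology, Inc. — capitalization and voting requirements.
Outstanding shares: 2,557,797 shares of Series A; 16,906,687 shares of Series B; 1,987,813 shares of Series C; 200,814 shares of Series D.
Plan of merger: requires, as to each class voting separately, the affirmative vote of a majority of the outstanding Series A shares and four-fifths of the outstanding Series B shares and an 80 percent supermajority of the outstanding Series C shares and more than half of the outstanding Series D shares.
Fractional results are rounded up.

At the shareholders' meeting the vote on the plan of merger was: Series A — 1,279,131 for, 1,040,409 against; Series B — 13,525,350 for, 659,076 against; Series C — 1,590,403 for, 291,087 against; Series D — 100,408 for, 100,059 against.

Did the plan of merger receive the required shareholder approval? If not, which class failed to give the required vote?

Approved — every class gave the required vote.

Series A: a majority of 2557797 is 1278899; 1,278,899 required, 1,279,131 in favor — approved.
Series B: 4/5 of 16906687 = 13525349.60, rounded up to 13525350; 13,525,350 required, 13,525,350 in favor — approved.
Series C: 4/5 of 1987813 = 1590250.40, rounded up to 1590251; 1,590,251 required, 1,590,403 in favor — approved.
Series D: a majority of 200814 is 100408; 100,408 required, 100,408 in favor — approved.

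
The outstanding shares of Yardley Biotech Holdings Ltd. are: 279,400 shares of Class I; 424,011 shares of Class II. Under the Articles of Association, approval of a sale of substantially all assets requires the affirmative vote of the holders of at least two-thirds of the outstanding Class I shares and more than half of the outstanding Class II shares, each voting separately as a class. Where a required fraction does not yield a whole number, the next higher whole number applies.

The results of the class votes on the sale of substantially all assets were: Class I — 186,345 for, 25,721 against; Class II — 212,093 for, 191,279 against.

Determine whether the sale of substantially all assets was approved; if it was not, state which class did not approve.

Class I: 2/3 of 279400 = 186266.67, rounded up to 186267; 186,267 required, 186,345 in favor — approved.
Class II: a majority of 424011 is 212006; 212,006 required, 212,093 in favor — approved.

Approved — every class gave the required vote.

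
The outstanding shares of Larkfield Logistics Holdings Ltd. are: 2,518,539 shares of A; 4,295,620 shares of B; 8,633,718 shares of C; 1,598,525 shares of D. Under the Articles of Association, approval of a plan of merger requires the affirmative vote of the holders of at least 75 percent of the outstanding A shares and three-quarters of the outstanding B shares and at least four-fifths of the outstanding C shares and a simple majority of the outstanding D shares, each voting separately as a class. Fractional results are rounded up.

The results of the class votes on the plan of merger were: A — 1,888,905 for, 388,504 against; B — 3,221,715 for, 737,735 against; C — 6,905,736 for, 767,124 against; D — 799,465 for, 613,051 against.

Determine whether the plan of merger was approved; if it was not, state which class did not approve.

Not approved — the C shares did not give the required vote.

A: 3/4 of 2518539 = 1888904.25, rounded up to 1888905; 1,888,905 required, 1,888,905 in favor — approved.
B: 3/4 of 4295620 = 3221715; 3,221,715 required, 3,221,715 in favor — approved.
C: 4/5 of 8633718 = 6906974.40, rounded up to 6906975; 6,906,975 required, 6,905,736 in favor — not approved.
D: a majority of 1598525 is 799263; 799,263 required, 799,465 in favor — approved.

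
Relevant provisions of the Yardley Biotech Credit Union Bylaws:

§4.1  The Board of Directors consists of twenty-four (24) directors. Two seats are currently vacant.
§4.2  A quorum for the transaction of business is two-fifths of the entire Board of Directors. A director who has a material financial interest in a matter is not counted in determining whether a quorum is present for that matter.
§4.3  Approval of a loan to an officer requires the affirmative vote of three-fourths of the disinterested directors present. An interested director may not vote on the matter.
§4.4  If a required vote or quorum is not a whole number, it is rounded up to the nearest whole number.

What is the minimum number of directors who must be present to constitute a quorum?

10

2/5 of 24 = 9.60, rounded up to 10.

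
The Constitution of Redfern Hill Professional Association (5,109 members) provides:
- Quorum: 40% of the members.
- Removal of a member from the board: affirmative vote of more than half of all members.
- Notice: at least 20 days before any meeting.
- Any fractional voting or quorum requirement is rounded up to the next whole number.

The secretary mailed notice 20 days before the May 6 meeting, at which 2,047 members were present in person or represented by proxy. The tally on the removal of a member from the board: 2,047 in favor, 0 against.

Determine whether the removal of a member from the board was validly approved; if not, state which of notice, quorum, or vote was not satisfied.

Notice: 20 days given; 20 required. Satisfied.
Quorum: 40% of 5,109 = 2,043.60, rounded up to 2,044; 2,047 present. Satisfied.
Vote: requires a majority of all members (5,109); a majority of 5109 is 2555, so 2,555 needed; 2,047 in favor. Not satisfied.

Invalid — vote requirement not satisfied.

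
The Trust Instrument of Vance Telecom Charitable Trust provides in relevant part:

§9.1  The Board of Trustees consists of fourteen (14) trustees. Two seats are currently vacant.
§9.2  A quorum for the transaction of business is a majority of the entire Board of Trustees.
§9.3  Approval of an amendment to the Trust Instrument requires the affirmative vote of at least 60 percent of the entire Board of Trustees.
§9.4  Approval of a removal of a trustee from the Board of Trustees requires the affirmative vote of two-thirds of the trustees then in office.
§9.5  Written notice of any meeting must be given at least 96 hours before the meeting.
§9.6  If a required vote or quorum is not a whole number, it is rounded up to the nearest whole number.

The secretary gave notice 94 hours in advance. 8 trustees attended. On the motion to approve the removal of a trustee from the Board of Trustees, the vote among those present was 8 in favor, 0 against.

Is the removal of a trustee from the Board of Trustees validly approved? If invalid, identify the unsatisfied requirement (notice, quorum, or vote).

Invalid — notice requirement not satisfied.

Notice: 94 hours given; 96 required (94 < 96). Not satisfied.
Quorum: 8 present; quorum is 8. Satisfied.
Vote: the removal of a trustee from the Board of Trustees requires two-thirds of the trustees then in office (12). 2/3 of 12 = 8, so 8 affirmative votes are needed; 8 voted in favor. Satisfied.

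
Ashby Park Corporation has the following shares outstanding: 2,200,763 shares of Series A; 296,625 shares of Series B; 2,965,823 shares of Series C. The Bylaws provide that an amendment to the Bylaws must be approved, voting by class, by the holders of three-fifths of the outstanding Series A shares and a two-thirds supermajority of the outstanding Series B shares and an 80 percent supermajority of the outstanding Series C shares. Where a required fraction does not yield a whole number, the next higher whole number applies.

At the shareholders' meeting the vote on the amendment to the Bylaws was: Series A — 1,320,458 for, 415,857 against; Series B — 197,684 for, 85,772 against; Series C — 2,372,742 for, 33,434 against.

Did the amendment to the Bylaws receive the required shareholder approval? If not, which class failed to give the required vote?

Not approved — the Series B shares did not give the required vote.

Series A: 3/5 of 2200763 = 1320457.80, rounded up to 1320458; 1,320,458 required, 1,320,458 in favor — approved.
Series B: 2/3 of 296625 = 197750; 197,750 required, 197,684 in favor — not approved.
Series C: 4/5 of 2965823 = 2372658.40, rounded up to 2372659; 2,372,659 required, 2,372,742 in favor — approved.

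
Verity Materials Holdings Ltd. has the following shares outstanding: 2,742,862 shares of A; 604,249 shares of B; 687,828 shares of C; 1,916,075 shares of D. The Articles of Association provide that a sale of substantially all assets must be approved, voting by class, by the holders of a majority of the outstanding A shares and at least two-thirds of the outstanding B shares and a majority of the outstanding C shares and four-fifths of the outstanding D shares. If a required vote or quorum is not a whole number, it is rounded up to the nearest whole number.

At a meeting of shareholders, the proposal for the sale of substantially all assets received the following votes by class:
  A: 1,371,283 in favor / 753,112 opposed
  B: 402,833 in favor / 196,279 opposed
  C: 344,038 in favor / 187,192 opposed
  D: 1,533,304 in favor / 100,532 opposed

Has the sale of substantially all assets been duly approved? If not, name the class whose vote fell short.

Not approved — the A shares did not give the required vote.

A: a majority of 2742862 is 1371432; 1,371,432 required, 1,371,283 in favor — not approved.
B: 2/3 of 604249 = 402832.67, rounded up to 402833; 402,833 required, 402,833 in favor — approved.
C: a majority of 687828 is 343915; 343,915 required, 344,038 in favor — approved.
D: 4/5 of 1916075 = 1532860; 1,532,860 required, 1,533,304 in favor — approved.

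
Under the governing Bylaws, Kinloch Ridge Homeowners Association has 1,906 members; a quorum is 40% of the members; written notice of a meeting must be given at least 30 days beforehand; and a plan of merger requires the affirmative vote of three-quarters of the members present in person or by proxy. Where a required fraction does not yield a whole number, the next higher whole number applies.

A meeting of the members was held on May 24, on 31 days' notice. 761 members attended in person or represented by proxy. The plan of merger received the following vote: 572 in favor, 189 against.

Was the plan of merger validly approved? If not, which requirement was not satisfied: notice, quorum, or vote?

Invalid — quorum requirement not satisfied.

Notice: 31 days given; 30 required. Satisfied.
Quorum: 40% of 1,906 = 762.40, rounded up to 763; 761 present. Not satisfied.
Vote: requires three-fourths of those present (761); 3/4 of 761 = 570.75, rounded up to 571, so 571 needed; 572 in favor. Satisfied.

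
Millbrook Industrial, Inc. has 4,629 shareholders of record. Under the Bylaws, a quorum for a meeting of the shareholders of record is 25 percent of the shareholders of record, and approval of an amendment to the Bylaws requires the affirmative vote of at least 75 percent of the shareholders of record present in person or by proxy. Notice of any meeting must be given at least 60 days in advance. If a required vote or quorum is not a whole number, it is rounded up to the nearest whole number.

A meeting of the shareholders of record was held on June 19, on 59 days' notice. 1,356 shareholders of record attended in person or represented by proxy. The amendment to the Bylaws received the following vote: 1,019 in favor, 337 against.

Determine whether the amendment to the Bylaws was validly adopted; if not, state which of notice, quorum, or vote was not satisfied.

Invalid — notice requirement not satisfied.

Notice: 59 days given; 60 required. Not satisfied.
Quorum: 25% of 4,629 = 1,157.25, rounded up to 1,158; 1,356 present. Satisfied.
Vote: requires three-fourths of those present (1,356); 3/4 of 1356 = 1017, so 1,017 needed; 1,019 in favor. Satisfied.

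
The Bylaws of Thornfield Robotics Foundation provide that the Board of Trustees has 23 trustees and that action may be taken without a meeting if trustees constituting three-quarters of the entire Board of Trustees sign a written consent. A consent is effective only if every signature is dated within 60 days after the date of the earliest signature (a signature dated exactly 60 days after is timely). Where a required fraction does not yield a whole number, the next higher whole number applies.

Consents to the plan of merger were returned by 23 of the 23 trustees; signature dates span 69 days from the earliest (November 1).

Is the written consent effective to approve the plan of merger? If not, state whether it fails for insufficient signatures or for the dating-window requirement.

Not effective — dating-window requirement not satisfied.

Signatures required: three-quarters of 23 — 3/4 of 23 = 17.25, rounded up to 18, so 18 needed; 23 signed. Sufficient.
Dating window: the latest signature is 69 days after the earliest; the limit is 60 days. Outside the window.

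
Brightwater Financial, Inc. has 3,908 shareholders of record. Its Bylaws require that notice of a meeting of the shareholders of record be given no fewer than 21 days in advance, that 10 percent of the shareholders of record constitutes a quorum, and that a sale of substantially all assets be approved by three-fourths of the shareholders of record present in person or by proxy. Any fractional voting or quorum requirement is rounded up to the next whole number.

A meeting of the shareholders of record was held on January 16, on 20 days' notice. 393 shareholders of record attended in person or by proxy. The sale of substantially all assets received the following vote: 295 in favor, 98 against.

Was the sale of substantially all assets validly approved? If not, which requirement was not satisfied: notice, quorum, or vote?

Notice: 20 days given; 21 required. Not satisfied.
Quorum: 10% of 3,908 = 390.80, rounded up to 391; 393 present. Satisfied.
Vote: requires three-fourths of those present (393); 3/4 of 393 = 294.75, rounded up to 295, so 295 needed; 295 in favor. Satisfied.

Invalid — notice requirement not satisfied.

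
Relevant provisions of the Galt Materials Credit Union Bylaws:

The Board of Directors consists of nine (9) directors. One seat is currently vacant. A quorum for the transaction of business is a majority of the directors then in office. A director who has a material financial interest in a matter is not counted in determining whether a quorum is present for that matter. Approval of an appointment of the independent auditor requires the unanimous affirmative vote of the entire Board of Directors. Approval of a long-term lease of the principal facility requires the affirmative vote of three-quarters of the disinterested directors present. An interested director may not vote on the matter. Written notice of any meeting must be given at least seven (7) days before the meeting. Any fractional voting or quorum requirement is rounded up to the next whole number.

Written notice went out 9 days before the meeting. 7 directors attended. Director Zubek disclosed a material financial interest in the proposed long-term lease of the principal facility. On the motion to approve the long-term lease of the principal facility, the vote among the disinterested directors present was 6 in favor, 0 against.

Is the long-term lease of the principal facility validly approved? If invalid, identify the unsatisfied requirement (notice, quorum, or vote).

Notice: 9 days given; 7 required (9 ≥ 7). Satisfied.
Quorum: 7 present, but the 1 interested director does not count, leaving 6. Quorum is 5. Satisfied.
Vote: the long-term lease of the principal facility requires three-fourths of the disinterested directors present (7 − 1 = 6). 3/4 of 6 = 4.50, rounded up to 5, so 5 affirmative votes are needed; 6 voted in favor. Satisfied.

Valid — all requirements satisfied.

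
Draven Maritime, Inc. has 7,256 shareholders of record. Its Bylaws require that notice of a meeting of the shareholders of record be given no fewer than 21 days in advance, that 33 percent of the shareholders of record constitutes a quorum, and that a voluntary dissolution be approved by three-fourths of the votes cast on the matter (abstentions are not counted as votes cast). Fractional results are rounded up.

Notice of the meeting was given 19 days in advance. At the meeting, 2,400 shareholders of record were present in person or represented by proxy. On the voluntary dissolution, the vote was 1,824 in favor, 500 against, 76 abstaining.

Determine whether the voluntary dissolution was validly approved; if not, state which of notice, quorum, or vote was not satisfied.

Invalid — notice requirement not satisfied.

Notice: 19 days given; 21 required. Not satisfied.
Quorum: 33% of 7,256 = 2,394.48, rounded up to 2,395; 2,400 present. Satisfied.
Vote: requires three-fourths of the votes cast (2,400 − 76 abstaining = 2,324); 3/4 of 2324 = 1743, so 1,743 needed; 1,824 in favor. Satisfied.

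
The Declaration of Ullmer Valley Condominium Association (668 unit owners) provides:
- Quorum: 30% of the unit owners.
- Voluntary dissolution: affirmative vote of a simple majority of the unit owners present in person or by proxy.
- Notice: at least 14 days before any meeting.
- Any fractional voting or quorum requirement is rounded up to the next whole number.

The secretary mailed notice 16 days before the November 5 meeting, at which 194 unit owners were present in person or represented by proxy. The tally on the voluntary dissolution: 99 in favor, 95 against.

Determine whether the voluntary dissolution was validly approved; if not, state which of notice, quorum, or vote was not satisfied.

Invalid — quorum requirement not satisfied.

Notice: 16 days given; 14 required. Satisfied.
Quorum: 30% of 668 = 200.40, rounded up to 201; 194 present. Not satisfied.
Vote: requires a majority of those present (194); a majority of 194 is 98, so 98 needed; 99 in favor. Satisfied.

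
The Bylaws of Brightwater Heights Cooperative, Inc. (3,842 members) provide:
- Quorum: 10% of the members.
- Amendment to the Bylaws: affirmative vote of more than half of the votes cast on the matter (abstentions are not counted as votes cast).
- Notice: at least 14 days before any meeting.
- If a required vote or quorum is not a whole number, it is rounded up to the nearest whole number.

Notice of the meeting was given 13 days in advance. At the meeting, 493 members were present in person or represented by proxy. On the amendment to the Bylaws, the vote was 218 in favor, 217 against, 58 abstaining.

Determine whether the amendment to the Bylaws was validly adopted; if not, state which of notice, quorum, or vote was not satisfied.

Notice: 13 days given; 14 required. Not satisfied.
Quorum: 10% of 3,842 = 384.20, rounded up to 385; 493 present. Satisfied.
Vote: requires a majority of the votes cast (493 − 58 abstaining = 435); a majority of 435 is 218, so 218 needed; 218 in favor. Satisfied.

Invalid — notice requirement not satisfied.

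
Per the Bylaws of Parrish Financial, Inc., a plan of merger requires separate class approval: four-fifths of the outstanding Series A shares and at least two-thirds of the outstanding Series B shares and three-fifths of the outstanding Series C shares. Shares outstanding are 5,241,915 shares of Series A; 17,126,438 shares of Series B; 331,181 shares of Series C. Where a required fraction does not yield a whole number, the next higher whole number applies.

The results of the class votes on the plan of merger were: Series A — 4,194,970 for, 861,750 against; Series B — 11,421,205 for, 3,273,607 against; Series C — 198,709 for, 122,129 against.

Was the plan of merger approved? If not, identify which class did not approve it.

Series A: 4/5 of 5241915 = 4193532; 4,193,532 required, 4,194,970 in favor — approved.
Series B: 2/3 of 17126438 = 11417625.33, rounded up to 11417626; 11,417,626 required, 11,421,205 in favor — approved.
Series C: 3/5 of 331181 = 198708.60, rounded up to 198709; 198,709 required, 198,709 in favor — approved.

Approved — every class gave the required vote.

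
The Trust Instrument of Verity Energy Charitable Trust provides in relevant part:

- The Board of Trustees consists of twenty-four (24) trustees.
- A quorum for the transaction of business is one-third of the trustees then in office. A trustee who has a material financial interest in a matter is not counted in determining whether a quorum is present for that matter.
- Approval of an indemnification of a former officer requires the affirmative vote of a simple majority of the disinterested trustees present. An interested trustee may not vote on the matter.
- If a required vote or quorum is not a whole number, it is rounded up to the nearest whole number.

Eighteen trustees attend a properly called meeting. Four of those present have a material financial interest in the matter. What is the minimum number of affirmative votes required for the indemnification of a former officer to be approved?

The indemnification of a former officer requires a majority of the disinterested trustees present (18 − 4 = 14).
A majority of 14 is 8.

8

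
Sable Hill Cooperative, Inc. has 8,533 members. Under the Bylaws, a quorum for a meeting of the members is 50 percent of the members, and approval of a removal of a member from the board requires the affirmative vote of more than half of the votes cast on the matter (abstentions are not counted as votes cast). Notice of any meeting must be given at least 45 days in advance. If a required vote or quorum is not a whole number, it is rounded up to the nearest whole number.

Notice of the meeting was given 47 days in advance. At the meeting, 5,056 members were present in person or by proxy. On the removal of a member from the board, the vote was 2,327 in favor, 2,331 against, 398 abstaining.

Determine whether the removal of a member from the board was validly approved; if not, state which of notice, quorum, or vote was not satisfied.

Invalid — vote requirement not satisfied.

Notice: 47 days given; 45 required. Satisfied.
Quorum: 50% of 8,533 = 4,266.50, rounded up to 4,267; 5,056 present. Satisfied.
Vote: requires a majority of the votes cast (5,056 − 398 abstaining = 4,658); a majority of 4658 is 2330, so 2,330 needed; 2,327 in favor. Not satisfied.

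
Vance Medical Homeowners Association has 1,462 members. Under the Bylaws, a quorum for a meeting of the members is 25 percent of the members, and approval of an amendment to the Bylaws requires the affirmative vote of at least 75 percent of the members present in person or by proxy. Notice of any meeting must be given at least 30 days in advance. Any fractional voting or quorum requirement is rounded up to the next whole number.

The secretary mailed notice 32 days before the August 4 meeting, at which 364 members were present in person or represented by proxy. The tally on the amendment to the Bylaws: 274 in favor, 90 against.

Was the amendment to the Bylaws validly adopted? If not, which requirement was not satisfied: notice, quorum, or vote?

Invalid — quorum requirement not satisfied.

Notice: 32 days given; 30 required. Satisfied.
Quorum: 25% of 1,462 = 365.50, rounded up to 366; 364 present. Not satisfied.
Vote: requires three-fourths of those present (364); 3/4 of 364 = 273, so 273 needed; 274 in favor. Satisfied.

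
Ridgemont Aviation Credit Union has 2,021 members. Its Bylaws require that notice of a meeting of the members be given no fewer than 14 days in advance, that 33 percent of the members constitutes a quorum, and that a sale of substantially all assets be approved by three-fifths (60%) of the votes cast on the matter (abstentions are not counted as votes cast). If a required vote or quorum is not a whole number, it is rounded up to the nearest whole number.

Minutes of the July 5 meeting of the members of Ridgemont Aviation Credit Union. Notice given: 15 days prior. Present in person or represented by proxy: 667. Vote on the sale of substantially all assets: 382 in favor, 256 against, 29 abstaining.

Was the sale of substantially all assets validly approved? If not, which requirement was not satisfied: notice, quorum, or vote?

Notice: 15 days given; 14 required. Satisfied.
Quorum: 33% of 2,021 = 666.93, rounded up to 667; 667 present. Satisfied.
Vote: requires three-fifths of the votes cast (667 − 29 abstaining = 638); 3/5 of 638 = 382.80, rounded up to 383, so 383 needed; 382 in favor. Not satisfied.

Invalid — vote requirement not satisfied.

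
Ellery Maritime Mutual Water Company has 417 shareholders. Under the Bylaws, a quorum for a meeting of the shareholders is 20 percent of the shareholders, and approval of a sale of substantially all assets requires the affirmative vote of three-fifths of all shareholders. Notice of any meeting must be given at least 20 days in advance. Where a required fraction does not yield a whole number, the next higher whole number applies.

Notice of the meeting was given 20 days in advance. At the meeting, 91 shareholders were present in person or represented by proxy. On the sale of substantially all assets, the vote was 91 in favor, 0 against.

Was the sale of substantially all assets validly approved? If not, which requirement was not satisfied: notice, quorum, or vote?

Notice: 20 days given; 20 required. Satisfied.
Quorum: 20% of 417 = 83.40, rounded up to 84; 91 present. Satisfied.
Vote: requires three-fifths of all shareholders (417); 3/5 of 417 = 250.20, rounded up to 251, so 251 needed; 91 in favor. Not satisfied.

Invalid — vote requirement not satisfied.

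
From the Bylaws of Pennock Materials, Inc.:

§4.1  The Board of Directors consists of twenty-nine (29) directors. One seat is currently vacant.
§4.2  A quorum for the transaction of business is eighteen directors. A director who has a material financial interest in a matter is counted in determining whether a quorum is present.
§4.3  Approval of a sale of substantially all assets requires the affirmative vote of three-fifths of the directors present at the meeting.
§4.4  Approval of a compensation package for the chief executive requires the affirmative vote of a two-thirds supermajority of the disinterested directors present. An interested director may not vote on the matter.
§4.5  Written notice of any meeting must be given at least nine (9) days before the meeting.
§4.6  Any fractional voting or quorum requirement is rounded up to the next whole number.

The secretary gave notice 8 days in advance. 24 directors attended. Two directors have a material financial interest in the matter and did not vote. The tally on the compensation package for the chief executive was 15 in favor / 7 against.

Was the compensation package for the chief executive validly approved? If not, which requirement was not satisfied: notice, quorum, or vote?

Invalid — notice requirement not satisfied.

Notice: 8 days given; 9 required (8 < 9). Not satisfied.
Quorum: 24 present (interested directors count toward quorum); quorum is 18. Satisfied.
Vote: the compensation package for the chief executive requires two-thirds of the disinterested directors present (24 − 2 = 22). 2/3 of 22 = 14.67, rounded up to 15, so 15 affirmative votes are needed; 15 voted in favor. Satisfied.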